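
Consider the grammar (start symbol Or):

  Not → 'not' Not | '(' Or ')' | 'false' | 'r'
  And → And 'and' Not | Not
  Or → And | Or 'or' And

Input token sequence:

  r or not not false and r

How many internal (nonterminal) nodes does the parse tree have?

[Or [Or [And [Not r]]] or [And [And [Not not [Not not [Not false]]]] and [Not r]]]

10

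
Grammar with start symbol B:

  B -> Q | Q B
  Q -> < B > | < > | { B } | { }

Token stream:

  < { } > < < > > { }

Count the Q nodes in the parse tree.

[B [Q < [B [Q { }]] >] [B [Q < [B [Q < >]] >] [B [Q { }]]]]

5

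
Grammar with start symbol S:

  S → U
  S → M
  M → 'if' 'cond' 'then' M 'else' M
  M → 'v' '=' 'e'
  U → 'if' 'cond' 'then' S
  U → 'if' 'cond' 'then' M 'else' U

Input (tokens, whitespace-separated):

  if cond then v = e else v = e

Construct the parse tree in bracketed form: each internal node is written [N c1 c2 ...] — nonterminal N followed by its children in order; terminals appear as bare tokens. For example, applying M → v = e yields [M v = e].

[S [M if cond then [M v = e] else [M v = e]]]

S
M
if cond then M else M
if cond then v = e else M
if cond then v = e else v = e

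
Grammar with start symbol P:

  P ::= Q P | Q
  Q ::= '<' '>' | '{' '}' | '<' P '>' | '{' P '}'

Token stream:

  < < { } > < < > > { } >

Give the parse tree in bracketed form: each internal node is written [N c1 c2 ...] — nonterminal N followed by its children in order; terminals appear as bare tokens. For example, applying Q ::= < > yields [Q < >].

P
Q
< P >
< Q P >
< < P > P >
< < Q > P >
< < { } > P >
< < { } > Q P >
< < { } > < P > P >
< < { } > < Q > P >
< < { } > < < > > P >
< < { } > < < > > Q >
< < { } > < < > > { } >

[P [Q < [P [Q < [P [Q { }]] >] [P [Q < [P [Q < >]] >] [P [Q { }]]]] >]]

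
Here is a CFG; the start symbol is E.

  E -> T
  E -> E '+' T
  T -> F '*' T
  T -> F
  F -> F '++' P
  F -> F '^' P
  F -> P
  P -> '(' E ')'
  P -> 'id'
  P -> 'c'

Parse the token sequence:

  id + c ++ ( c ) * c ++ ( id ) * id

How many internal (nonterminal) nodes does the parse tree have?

26

[E [E [T [F [P id]]]] + [T [F [F [P c]] ++ [P ( [E [T [F [P c]]]] )]] * [T [F [F [P c]] ++ [P ( [E [T [F [P id]]]] )]] * [T [F [P id]]]]]]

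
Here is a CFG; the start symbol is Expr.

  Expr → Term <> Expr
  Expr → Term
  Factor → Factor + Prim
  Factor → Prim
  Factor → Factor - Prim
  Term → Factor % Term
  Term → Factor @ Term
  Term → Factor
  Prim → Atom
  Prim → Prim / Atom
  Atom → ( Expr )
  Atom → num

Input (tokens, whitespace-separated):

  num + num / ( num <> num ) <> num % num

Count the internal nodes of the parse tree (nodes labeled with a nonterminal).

[Expr [Term [Factor [Factor [Prim [Atom num]]] + [Prim [Prim [Atom num]] / [Atom ( [Expr [Term [Factor [Prim [Atom num]]]] <> [Expr [Term [Factor [Prim [Atom num]]]]]] )]]]] <> [Expr [Term [Factor [Prim [Atom num]]] % [Term [Factor [Prim [Atom num]]]]]]]

29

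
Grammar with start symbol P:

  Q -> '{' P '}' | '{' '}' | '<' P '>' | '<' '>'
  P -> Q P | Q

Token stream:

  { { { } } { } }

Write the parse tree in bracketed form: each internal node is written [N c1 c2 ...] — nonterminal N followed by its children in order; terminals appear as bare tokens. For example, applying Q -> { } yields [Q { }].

[P [Q { [P [Q { [P [Q { }]] }] [P [Q { }]]] }]]

P
Q
{ P }
{ Q P }
{ { P } P }
{ { Q } P }
{ { { } } P }
{ { { } } Q }
{ { { } } { } }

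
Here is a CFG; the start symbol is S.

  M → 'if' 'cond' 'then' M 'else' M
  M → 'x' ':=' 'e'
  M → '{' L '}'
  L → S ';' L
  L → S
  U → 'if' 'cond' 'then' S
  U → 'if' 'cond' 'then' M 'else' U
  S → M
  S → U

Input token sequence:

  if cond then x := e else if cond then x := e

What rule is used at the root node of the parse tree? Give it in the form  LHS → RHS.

[S [U if cond then [M x := e] else [U if cond then [S [M x := e]]]]]

S → U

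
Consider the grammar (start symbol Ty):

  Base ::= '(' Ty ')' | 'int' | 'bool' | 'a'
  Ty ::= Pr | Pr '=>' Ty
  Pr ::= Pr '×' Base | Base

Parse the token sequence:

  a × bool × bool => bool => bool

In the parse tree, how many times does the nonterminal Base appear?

[Ty [Pr [Pr [Pr [Base a]] × [Base bool]] × [Base bool]] => [Ty [Pr [Base bool]] => [Ty [Pr [Base bool]]]]]

5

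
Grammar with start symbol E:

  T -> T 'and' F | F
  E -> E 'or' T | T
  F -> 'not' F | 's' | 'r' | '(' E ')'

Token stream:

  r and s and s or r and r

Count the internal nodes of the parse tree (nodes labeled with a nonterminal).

12

[E [E [T [T [T [F r]] and [F s]] and [F s]]] or [T [T [F r]] and [F r]]]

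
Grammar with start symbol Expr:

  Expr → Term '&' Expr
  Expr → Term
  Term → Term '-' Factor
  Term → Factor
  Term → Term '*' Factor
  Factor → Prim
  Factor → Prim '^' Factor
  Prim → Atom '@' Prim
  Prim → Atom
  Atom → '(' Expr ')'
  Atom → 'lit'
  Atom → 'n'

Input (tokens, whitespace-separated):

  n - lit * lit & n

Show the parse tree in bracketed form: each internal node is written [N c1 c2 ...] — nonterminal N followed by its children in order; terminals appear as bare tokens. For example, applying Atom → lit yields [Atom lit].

[Expr [Term [Term [Term [Factor [Prim [Atom n]]]] - [Factor [Prim [Atom lit]]]] * [Factor [Prim [Atom lit]]]] & [Expr [Term [Factor [Prim [Atom n]]]]]]

Expr
Term & Expr
Term * Factor & Expr
Term - Factor * Factor & Expr
Factor - Factor * Factor & Expr
Prim - Factor * Factor & Expr
Atom - Factor * Factor & Expr
n - Factor * Factor & Expr
n - Prim * Factor & Expr
n - Atom * Factor & Expr
n - lit * Factor & Expr
n - lit * Prim & Expr
n - lit * Atom & Expr
n - lit * lit & Expr
n - lit * lit & Term
n - lit * lit & Factor
n - lit * lit & Prim
n - lit * lit & Atom
n - lit * lit & n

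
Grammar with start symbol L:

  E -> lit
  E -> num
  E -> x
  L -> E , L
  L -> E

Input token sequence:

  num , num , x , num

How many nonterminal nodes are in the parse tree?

8

[L [E num] , [L [E num] , [L [E x] , [L [E num]]]]]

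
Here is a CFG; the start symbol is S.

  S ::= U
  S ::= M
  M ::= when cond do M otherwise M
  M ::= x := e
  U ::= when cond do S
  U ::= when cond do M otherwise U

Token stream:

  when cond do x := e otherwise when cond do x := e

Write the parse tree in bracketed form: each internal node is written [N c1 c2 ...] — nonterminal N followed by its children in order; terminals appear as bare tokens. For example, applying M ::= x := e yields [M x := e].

[S [U when cond do [M x := e] otherwise [U when cond do [S [M x := e]]]]]

S
U
when cond do M otherwise U
when cond do x := e otherwise U
when cond do x := e otherwise when cond do S
when cond do x := e otherwise when cond do M
when cond do x := e otherwise when cond do x := e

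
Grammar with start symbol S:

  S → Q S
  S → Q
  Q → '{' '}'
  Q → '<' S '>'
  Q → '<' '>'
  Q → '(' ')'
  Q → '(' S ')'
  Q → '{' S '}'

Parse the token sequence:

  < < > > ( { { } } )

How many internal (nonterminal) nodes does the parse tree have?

10

[S [Q < [S [Q < >]] >] [S [Q ( [S [Q { [S [Q { }]] }]] )]]]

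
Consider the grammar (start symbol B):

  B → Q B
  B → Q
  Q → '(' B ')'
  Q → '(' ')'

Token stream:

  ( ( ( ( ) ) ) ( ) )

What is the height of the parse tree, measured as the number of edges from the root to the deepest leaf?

8

[B [Q ( [B [Q ( [B [Q ( [B [Q ( )]] )]] )] [B [Q ( )]]] )]]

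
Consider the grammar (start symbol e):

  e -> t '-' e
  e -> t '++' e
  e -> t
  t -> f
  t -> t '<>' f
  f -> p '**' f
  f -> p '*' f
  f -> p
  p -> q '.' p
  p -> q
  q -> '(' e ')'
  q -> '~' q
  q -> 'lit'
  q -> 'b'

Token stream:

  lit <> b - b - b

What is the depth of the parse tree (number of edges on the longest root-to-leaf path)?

7

[e [t [t [f [p [q lit]]]] <> [f [p [q b]]]] - [e [t [f [p [q b]]]] - [e [t [f [p [q b]]]]]]]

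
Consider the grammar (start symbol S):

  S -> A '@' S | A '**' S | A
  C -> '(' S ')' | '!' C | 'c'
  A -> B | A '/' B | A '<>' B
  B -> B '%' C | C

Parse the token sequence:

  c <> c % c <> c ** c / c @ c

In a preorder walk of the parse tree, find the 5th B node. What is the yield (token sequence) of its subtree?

[S [A [A [A [B [C c]]] <> [B [B [C c]] % [C c]]] <> [B [C c]]] ** [S [A [A [B [C c]]] / [B [C c]]] @ [S [A [B [C c]]]]]]

c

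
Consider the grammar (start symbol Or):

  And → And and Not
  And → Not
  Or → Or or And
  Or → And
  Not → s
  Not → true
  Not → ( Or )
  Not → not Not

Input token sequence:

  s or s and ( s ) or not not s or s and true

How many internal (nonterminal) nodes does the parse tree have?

21

[Or [Or [Or [Or [And [Not s]]] or [And [And [Not s]] and [Not ( [Or [And [Not s]]] )]]] or [And [Not not [Not not [Not s]]]]] or [And [And [Not s]] and [Not true]]]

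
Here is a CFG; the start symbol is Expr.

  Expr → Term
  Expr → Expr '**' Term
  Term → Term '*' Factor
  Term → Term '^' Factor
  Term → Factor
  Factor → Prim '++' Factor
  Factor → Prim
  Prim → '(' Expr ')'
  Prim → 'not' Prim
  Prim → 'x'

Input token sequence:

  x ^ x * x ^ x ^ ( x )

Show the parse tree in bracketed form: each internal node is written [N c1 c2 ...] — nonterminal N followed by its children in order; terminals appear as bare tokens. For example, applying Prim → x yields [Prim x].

Expr
Term
Term ^ Factor
Term ^ Factor ^ Factor
Term * Factor ^ Factor ^ Factor
Term ^ Factor * Factor ^ Factor ^ Factor
Factor ^ Factor * Factor ^ Factor ^ Factor
Prim ^ Factor * Factor ^ Factor ^ Factor
x ^ Factor * Factor ^ Factor ^ Factor
x ^ Prim * Factor ^ Factor ^ Factor
x ^ x * Factor ^ Factor ^ Factor
x ^ x * Prim ^ Factor ^ Factor
x ^ x * x ^ Factor ^ Factor
x ^ x * x ^ Prim ^ Factor
x ^ x * x ^ x ^ Factor
x ^ x * x ^ x ^ Prim
x ^ x * x ^ x ^ ( Expr )
x ^ x * x ^ x ^ ( Term )
x ^ x * x ^ x ^ ( Factor )
x ^ x * x ^ x ^ ( Prim )
x ^ x * x ^ x ^ ( x )

[Expr [Term [Term [Term [Term [Term [Factor [Prim x]]] ^ [Factor [Prim x]]] * [Factor [Prim x]]] ^ [Factor [Prim x]]] ^ [Factor [Prim ( [Expr [Term [Factor [Prim x]]]] )]]]]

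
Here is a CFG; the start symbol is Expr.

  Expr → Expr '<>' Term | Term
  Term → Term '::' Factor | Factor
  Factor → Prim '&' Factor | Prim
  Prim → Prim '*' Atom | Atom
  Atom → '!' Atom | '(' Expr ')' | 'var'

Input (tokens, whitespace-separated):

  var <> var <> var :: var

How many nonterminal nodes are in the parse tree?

[Expr [Expr [Expr [Term [Factor [Prim [Atom var]]]]] <> [Term [Factor [Prim [Atom var]]]]] <> [Term [Term [Factor [Prim [Atom var]]]] :: [Factor [Prim [Atom var]]]]]

19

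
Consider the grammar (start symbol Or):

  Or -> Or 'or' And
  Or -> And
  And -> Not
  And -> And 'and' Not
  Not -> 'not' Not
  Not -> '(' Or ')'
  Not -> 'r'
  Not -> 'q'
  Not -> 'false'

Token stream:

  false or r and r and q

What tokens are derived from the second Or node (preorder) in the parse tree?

[Or [Or [And [Not false]]] or [And [And [And [Not r]] and [Not r]] and [Not q]]]

false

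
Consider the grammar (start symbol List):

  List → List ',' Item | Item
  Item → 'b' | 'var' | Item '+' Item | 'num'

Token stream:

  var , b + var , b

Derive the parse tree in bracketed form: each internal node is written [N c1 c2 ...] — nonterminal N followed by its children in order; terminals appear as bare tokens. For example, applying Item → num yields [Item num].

[List [List [List [Item var]] , [Item [Item b] + [Item var]]] , [Item b]]

List
List , Item
List , Item , Item
Item , Item , Item
var , Item , Item
var , Item + Item , Item
var , b + Item , Item
var , b + var , Item
var , b + var , b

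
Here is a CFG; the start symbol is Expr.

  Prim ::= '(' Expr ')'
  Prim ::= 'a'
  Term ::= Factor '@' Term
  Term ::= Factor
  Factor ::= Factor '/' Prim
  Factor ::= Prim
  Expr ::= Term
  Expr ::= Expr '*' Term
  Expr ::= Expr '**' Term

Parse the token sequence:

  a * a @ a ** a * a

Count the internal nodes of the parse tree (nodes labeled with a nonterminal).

19

[Expr [Expr [Expr [Expr [Term [Factor [Prim a]]]] * [Term [Factor [Prim a]] @ [Term [Factor [Prim a]]]]] ** [Term [Factor [Prim a]]]] * [Term [Factor [Prim a]]]]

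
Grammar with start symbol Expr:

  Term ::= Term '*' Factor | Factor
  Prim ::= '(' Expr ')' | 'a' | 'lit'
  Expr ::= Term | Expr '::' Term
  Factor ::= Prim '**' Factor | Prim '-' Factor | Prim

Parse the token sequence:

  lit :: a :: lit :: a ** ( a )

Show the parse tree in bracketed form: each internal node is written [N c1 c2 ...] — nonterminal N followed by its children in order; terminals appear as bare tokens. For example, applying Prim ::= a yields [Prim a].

[Expr [Expr [Expr [Expr [Term [Factor [Prim lit]]]] :: [Term [Factor [Prim a]]]] :: [Term [Factor [Prim lit]]]] :: [Term [Factor [Prim a] ** [Factor [Prim ( [Expr [Term [Factor [Prim a]]]] )]]]]]

Expr
Expr :: Term
Expr :: Term :: Term
Expr :: Term :: Term :: Term
Term :: Term :: Term :: Term
Factor :: Term :: Term :: Term
Prim :: Term :: Term :: Term
lit :: Term :: Term :: Term
lit :: Factor :: Term :: Term
lit :: Prim :: Term :: Term
lit :: a :: Term :: Term
lit :: a :: Factor :: Term
lit :: a :: Prim :: Term
lit :: a :: lit :: Term
lit :: a :: lit :: Factor
lit :: a :: lit :: Prim ** Factor
lit :: a :: lit :: a ** Factor
lit :: a :: lit :: a ** Prim
lit :: a :: lit :: a ** ( Expr )
lit :: a :: lit :: a ** ( Term )
lit :: a :: lit :: a ** ( Factor )
lit :: a :: lit :: a ** ( Prim )
lit :: a :: lit :: a ** ( a )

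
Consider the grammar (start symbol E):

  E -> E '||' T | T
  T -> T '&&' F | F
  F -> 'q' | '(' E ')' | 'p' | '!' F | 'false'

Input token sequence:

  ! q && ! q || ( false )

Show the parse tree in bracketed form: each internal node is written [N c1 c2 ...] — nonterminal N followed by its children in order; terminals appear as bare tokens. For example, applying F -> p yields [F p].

E
E || T
T || T
T && F || T
F && F || T
! F && F || T
! q && F || T
! q && ! F || T
! q && ! q || T
! q && ! q || F
! q && ! q || ( E )
! q && ! q || ( T )
! q && ! q || ( F )
! q && ! q || ( false )

[E [E [T [T [F ! [F q]]] && [F ! [F q]]]] || [T [F ( [E [T [F false]]] )]]]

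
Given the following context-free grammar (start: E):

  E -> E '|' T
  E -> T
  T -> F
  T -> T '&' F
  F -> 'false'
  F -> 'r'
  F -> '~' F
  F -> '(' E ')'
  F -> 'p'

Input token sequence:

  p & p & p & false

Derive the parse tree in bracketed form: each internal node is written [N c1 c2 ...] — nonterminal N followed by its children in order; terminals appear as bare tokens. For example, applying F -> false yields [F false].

[E [T [T [T [T [F p]] & [F p]] & [F p]] & [F false]]]

E
T
T & F
T & F & F
T & F & F & F
F & F & F & F
p & F & F & F
p & p & F & F
p & p & p & F
p & p & p & false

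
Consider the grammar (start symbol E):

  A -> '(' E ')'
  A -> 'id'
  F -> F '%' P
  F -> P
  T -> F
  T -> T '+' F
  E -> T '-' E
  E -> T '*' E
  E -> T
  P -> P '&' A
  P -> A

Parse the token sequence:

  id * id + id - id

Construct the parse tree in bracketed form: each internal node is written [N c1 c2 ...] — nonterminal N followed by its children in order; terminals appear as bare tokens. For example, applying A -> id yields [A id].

[E [T [F [P [A id]]]] * [E [T [T [F [P [A id]]]] + [F [P [A id]]]] - [E [T [F [P [A id]]]]]]]

E
T * E
F * E
P * E
A * E
id * E
id * T - E
id * T + F - E
id * F + F - E
id * P + F - E
id * A + F - E
id * id + F - E
id * id + P - E
id * id + A - E
id * id + id - E
id * id + id - T
id * id + id - F
id * id + id - P
id * id + id - A
id * id + id - id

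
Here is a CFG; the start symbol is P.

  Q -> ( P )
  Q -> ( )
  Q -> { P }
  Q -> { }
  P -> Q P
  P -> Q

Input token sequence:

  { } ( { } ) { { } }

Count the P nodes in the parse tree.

[P [Q { }] [P [Q ( [P [Q { }]] )] [P [Q { [P [Q { }]] }]]]]

5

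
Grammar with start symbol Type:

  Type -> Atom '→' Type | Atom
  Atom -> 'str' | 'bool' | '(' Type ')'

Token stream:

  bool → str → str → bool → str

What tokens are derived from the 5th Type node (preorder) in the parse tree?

[Type [Atom bool] → [Type [Atom str] → [Type [Atom str] → [Type [Atom bool] → [Type [Atom str]]]]]]

str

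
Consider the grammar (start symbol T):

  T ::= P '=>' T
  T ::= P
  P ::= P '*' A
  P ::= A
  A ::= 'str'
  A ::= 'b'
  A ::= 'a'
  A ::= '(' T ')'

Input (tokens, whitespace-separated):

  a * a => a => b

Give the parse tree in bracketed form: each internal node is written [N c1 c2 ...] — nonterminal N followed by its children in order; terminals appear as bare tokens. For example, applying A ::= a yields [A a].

T
P => T
P * A => T
A * A => T
a * A => T
a * a => T
a * a => P => T
a * a => A => T
a * a => a => T
a * a => a => P
a * a => a => A
a * a => a => b

[T [P [P [A a]] * [A a]] => [T [P [A a]] => [T [P [A b]]]]]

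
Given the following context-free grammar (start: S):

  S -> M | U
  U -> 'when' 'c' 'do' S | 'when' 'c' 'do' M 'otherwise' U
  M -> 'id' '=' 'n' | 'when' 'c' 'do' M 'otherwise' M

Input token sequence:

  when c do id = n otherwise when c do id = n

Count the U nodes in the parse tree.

2

[S [U when c do [M id = n] otherwise [U when c do [S [M id = n]]]]]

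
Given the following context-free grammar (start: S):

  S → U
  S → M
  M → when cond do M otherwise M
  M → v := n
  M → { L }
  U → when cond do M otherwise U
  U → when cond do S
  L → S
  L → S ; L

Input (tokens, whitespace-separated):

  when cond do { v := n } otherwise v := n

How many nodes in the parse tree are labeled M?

[S [M when cond do [M { [L [S [M v := n]]] }] otherwise [M v := n]]]

4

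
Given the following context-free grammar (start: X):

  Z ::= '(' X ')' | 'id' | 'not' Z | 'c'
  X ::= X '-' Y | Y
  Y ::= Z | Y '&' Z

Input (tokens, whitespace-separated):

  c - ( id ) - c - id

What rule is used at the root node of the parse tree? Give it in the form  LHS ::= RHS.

[X [X [X [X [Y [Z c]]] - [Y [Z ( [X [Y [Z id]]] )]]] - [Y [Z c]]] - [Y [Z id]]]

X ::= X '-' Y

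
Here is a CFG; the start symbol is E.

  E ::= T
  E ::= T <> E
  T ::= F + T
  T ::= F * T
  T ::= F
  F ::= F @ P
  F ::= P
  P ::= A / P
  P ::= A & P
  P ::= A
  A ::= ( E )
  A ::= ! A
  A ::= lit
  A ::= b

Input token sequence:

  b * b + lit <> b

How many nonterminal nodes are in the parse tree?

18

[E [T [F [P [A b]]] * [T [F [P [A b]]] + [T [F [P [A lit]]]]]] <> [E [T [F [P [A b]]]]]]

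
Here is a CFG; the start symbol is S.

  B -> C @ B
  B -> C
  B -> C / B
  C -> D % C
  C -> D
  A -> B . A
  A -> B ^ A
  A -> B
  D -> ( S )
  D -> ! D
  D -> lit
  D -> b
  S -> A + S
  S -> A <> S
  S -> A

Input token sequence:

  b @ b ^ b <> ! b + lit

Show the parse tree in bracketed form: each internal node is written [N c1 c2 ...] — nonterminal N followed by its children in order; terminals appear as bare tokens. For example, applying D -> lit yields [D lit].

[S [A [B [C [D b]] @ [B [C [D b]]]] ^ [A [B [C [D b]]]]] <> [S [A [B [C [D ! [D b]]]]] + [S [A [B [C [D lit]]]]]]]

S
A <> S
B ^ A <> S
C @ B ^ A <> S
D @ B ^ A <> S
b @ B ^ A <> S
b @ C ^ A <> S
b @ D ^ A <> S
b @ b ^ A <> S
b @ b ^ B <> S
b @ b ^ C <> S
b @ b ^ D <> S
b @ b ^ b <> S
b @ b ^ b <> A + S
b @ b ^ b <> B + S
b @ b ^ b <> C + S
b @ b ^ b <> D + S
b @ b ^ b <> ! D + S
b @ b ^ b <> ! b + S
b @ b ^ b <> ! b + A
b @ b ^ b <> ! b + B
b @ b ^ b <> ! b + C
b @ b ^ b <> ! b + D
b @ b ^ b <> ! b + lit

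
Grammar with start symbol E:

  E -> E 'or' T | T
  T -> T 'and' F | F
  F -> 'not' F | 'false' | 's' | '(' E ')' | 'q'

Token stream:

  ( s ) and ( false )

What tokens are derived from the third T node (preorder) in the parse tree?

s

[E [T [T [F ( [E [T [F s]]] )]] and [F ( [E [T [F false]]] )]]]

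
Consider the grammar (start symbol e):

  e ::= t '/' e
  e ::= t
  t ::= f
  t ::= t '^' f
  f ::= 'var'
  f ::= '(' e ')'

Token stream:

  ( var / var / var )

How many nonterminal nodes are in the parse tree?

12

[e [t [f ( [e [t [f var]] / [e [t [f var]] / [e [t [f var]]]]] )]]]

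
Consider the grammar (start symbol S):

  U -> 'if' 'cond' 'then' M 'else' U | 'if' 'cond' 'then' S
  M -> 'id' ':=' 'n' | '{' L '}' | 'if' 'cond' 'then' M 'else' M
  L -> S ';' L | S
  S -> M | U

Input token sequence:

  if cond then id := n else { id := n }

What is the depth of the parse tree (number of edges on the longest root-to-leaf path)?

[S [M if cond then [M id := n] else [M { [L [S [M id := n]]] }]]]

6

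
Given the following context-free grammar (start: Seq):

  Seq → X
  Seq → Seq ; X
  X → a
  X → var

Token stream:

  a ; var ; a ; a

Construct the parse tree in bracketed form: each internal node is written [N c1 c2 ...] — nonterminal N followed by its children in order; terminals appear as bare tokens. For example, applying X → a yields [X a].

Seq
Seq ; X
Seq ; X ; X
Seq ; X ; X ; X
X ; X ; X ; X
a ; X ; X ; X
a ; var ; X ; X
a ; var ; a ; X
a ; var ; a ; a

[Seq [Seq [Seq [Seq [X a]] ; [X var]] ; [X a]] ; [X a]]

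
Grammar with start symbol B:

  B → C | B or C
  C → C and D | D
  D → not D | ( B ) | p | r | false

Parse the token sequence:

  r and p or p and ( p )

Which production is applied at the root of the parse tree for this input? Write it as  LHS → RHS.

[B [B [C [C [D r]] and [D p]]] or [C [C [D p]] and [D ( [B [C [D p]]] )]]]

B → B or C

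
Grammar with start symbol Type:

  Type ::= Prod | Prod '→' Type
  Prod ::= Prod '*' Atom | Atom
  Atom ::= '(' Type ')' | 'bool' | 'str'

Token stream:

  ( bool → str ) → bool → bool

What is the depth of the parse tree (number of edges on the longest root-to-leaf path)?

7

[Type [Prod [Atom ( [Type [Prod [Atom bool]] → [Type [Prod [Atom str]]]] )]] → [Type [Prod [Atom bool]] → [Type [Prod [Atom bool]]]]]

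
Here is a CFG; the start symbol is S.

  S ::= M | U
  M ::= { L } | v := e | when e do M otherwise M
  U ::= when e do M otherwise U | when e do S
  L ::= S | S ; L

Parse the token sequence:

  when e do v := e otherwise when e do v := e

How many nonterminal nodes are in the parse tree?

[S [U when e do [M v := e] otherwise [U when e do [S [M v := e]]]]]

6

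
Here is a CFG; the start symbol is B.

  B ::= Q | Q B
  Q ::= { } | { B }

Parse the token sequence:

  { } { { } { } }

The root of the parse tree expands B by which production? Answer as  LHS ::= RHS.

B ::= Q B

[B [Q { }] [B [Q { [B [Q { }] [B [Q { }]]] }]]]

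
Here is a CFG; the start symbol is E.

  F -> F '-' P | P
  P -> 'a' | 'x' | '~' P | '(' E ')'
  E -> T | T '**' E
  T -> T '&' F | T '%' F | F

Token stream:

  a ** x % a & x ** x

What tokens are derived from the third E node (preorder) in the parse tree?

[E [T [F [P a]]] ** [E [T [T [T [F [P x]]] % [F [P a]]] & [F [P x]]] ** [E [T [F [P x]]]]]]

x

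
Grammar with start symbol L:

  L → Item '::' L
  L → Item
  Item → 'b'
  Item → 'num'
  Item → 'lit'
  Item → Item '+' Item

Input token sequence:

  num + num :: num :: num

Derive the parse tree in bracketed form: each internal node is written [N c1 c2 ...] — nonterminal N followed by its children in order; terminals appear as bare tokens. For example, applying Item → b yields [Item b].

L
Item :: L
Item + Item :: L
num + Item :: L
num + num :: L
num + num :: Item :: L
num + num :: num :: L
num + num :: num :: Item
num + num :: num :: num

[L [Item [Item num] + [Item num]] :: [L [Item num] :: [L [Item num]]]]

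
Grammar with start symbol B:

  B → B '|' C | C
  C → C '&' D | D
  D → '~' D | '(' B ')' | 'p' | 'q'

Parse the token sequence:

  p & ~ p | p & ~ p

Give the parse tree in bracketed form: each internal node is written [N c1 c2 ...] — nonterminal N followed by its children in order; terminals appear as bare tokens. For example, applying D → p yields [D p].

[B [B [C [C [D p]] & [D ~ [D p]]]] | [C [C [D p]] & [D ~ [D p]]]]

B
B | C
C | C
C & D | C
D & D | C
p & D | C
p & ~ D | C
p & ~ p | C
p & ~ p | C & D
p & ~ p | D & D
p & ~ p | p & D
p & ~ p | p & ~ D
p & ~ p | p & ~ p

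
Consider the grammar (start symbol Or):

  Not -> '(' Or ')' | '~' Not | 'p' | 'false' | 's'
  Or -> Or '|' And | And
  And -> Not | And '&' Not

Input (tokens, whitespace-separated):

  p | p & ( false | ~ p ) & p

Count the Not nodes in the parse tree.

7

[Or [Or [And [Not p]]] | [And [And [And [Not p]] & [Not ( [Or [Or [And [Not false]]] | [And [Not ~ [Not p]]]] )]] & [Not p]]]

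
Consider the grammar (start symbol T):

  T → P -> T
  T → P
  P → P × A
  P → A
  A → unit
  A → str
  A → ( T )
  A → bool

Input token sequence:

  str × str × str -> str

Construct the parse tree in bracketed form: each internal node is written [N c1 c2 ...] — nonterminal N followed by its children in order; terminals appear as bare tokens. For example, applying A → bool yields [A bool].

T
P -> T
P × A -> T
P × A × A -> T
A × A × A -> T
str × A × A -> T
str × str × A -> T
str × str × str -> T
str × str × str -> P
str × str × str -> A
str × str × str -> str

[T [P [P [P [A str]] × [A str]] × [A str]] -> [T [P [A str]]]]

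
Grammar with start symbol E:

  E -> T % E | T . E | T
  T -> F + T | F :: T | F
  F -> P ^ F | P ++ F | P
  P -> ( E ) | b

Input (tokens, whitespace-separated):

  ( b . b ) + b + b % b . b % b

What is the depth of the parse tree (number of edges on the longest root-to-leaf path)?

[E [T [F [P ( [E [T [F [P b]]] . [E [T [F [P b]]]]] )]] + [T [F [P b]] + [T [F [P b]]]]] % [E [T [F [P b]]] . [E [T [F [P b]]] % [E [T [F [P b]]]]]]]

9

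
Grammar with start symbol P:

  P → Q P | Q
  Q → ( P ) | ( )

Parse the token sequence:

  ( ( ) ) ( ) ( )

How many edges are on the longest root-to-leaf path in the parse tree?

4

[P [Q ( [P [Q ( )]] )] [P [Q ( )] [P [Q ( )]]]]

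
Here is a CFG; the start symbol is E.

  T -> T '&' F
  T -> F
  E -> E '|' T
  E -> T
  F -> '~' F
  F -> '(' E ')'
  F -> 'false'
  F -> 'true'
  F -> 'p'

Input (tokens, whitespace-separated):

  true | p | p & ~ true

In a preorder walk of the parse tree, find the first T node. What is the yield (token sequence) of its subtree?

true

[E [E [E [T [F true]]] | [T [F p]]] | [T [T [F p]] & [F ~ [F true]]]]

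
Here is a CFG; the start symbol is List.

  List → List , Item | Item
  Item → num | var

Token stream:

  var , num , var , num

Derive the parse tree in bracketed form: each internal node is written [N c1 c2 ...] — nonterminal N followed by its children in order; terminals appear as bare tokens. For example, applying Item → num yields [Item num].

List
List , Item
List , Item , Item
List , Item , Item , Item
Item , Item , Item , Item
var , Item , Item , Item
var , num , Item , Item
var , num , var , Item
var , num , var , num

[List [List [List [List [Item var]] , [Item num]] , [Item var]] , [Item num]]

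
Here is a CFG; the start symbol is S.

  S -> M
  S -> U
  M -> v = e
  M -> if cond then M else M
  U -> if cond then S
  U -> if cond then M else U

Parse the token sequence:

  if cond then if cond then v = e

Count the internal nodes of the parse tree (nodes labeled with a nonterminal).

6

[S [U if cond then [S [U if cond then [S [M v = e]]]]]]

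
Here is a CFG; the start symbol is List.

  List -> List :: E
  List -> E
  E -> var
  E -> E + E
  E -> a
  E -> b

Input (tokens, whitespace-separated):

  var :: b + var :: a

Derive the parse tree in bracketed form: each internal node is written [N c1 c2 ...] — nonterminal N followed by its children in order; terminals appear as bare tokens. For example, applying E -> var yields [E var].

List
List :: E
List :: E :: E
E :: E :: E
var :: E :: E
var :: E + E :: E
var :: b + E :: E
var :: b + var :: E
var :: b + var :: a

[List [List [List [E var]] :: [E [E b] + [E var]]] :: [E a]]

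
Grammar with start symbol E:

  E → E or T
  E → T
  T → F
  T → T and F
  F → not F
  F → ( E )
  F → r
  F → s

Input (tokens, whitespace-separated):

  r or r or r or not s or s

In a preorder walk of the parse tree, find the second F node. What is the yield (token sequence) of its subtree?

[E [E [E [E [E [T [F r]]] or [T [F r]]] or [T [F r]]] or [T [F not [F s]]]] or [T [F s]]]

r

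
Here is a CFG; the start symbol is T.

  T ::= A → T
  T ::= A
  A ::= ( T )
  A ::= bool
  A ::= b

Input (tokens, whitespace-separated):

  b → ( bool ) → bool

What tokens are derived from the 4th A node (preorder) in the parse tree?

[T [A b] → [T [A ( [T [A bool]] )] → [T [A bool]]]]

bool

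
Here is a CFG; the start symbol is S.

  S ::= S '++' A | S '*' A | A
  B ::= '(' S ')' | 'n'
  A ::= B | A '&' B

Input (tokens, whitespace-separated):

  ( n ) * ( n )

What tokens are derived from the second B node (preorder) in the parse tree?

n

[S [S [A [B ( [S [A [B n]]] )]]] * [A [B ( [S [A [B n]]] )]]]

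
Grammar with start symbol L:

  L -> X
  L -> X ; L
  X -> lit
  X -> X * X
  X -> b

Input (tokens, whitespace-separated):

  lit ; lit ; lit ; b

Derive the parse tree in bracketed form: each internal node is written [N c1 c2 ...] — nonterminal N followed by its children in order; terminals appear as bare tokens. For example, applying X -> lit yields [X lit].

L
X ; L
lit ; L
lit ; X ; L
lit ; lit ; L
lit ; lit ; X ; L
lit ; lit ; lit ; L
lit ; lit ; lit ; X
lit ; lit ; lit ; b

[L [X lit] ; [L [X lit] ; [L [X lit] ; [L [X b]]]]]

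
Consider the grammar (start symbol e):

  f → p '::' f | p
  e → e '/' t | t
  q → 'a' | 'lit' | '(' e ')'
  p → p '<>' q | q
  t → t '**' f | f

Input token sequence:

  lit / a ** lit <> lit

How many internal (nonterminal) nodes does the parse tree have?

16

[e [e [t [f [p [q lit]]]]] / [t [t [f [p [q a]]]] ** [f [p [p [q lit]] <> [q lit]]]]]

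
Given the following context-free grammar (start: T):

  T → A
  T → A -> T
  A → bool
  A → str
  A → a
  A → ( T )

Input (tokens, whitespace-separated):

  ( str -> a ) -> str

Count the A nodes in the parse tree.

[T [A ( [T [A str] -> [T [A a]]] )] -> [T [A str]]]

4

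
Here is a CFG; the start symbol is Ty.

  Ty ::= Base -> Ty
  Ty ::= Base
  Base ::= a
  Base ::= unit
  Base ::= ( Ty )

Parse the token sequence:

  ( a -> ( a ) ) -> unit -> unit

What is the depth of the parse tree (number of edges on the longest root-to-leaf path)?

7

[Ty [Base ( [Ty [Base a] -> [Ty [Base ( [Ty [Base a]] )]]] )] -> [Ty [Base unit] -> [Ty [Base unit]]]]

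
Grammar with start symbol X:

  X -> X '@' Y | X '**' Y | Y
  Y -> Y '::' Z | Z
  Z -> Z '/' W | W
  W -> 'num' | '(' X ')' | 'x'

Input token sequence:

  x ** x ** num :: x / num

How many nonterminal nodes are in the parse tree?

17

[X [X [X [Y [Z [W x]]]] ** [Y [Z [W x]]]] ** [Y [Y [Z [W num]]] :: [Z [Z [W x]] / [W num]]]]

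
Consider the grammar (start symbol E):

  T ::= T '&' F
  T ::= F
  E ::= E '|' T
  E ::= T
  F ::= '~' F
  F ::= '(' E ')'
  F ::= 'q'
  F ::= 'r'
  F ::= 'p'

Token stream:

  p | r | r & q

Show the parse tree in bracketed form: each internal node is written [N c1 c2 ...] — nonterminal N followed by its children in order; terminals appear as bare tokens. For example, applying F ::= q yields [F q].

E
E | T
E | T | T
T | T | T
F | T | T
p | T | T
p | F | T
p | r | T
p | r | T & F
p | r | F & F
p | r | r & F
p | r | r & q

[E [E [E [T [F p]]] | [T [F r]]] | [T [T [F r]] & [F q]]]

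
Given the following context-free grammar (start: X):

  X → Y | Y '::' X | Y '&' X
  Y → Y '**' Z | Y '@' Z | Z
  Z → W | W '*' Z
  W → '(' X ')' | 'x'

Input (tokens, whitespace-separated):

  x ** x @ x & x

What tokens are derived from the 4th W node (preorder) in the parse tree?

[X [Y [Y [Y [Z [W x]]] ** [Z [W x]]] @ [Z [W x]]] & [X [Y [Z [W x]]]]]

x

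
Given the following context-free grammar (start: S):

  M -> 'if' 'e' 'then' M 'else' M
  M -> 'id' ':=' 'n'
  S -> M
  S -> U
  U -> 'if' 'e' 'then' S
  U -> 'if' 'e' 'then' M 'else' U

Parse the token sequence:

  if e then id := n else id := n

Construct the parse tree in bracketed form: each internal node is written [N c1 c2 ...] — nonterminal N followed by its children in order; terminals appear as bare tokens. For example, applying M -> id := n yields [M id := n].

S
M
if e then M else M
if e then id := n else M
if e then id := n else id := n

[S [M if e then [M id := n] else [M id := n]]]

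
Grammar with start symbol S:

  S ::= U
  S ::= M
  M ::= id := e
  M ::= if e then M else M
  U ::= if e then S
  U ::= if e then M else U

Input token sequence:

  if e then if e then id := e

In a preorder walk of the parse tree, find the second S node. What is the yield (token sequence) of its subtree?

[S [U if e then [S [U if e then [S [M id := e]]]]]]

if e then id := e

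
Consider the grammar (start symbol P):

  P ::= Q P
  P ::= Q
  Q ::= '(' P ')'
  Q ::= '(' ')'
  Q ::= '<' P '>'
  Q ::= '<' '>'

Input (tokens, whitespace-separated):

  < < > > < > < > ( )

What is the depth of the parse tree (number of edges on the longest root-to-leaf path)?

[P [Q < [P [Q < >]] >] [P [Q < >] [P [Q < >] [P [Q ( )]]]]]

5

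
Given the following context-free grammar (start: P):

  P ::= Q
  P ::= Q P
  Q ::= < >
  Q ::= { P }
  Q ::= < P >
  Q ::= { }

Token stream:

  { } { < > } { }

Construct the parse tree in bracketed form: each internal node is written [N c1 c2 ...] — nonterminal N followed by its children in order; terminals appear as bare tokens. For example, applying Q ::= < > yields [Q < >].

P
Q P
{ } P
{ } Q P
{ } { P } P
{ } { Q } P
{ } { < > } P
{ } { < > } Q
{ } { < > } { }

[P [Q { }] [P [Q { [P [Q < >]] }] [P [Q { }]]]]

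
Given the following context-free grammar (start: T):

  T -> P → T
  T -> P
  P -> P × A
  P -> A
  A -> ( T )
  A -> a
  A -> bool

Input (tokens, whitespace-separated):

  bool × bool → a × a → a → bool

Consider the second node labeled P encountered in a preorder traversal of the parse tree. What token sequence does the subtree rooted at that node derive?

[T [P [P [A bool]] × [A bool]] → [T [P [P [A a]] × [A a]] → [T [P [A a]] → [T [P [A bool]]]]]]

bool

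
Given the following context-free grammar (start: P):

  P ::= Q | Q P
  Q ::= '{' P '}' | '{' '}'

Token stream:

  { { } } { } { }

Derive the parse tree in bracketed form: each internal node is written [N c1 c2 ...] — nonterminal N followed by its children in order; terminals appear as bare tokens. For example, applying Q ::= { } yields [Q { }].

[P [Q { [P [Q { }]] }] [P [Q { }] [P [Q { }]]]]

P
Q P
{ P } P
{ Q } P
{ { } } P
{ { } } Q P
{ { } } { } P
{ { } } { } Q
{ { } } { } { }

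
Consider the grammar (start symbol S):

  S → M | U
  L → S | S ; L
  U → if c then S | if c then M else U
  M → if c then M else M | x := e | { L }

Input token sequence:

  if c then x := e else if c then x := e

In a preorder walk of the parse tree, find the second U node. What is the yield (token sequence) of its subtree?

[S [U if c then [M x := e] else [U if c then [S [M x := e]]]]]

if c then x := e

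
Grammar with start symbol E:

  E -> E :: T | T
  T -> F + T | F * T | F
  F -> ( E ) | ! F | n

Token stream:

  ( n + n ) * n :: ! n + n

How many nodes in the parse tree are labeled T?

[E [E [T [F ( [E [T [F n] + [T [F n]]]] )] * [T [F n]]]] :: [T [F ! [F n]] + [T [F n]]]]

6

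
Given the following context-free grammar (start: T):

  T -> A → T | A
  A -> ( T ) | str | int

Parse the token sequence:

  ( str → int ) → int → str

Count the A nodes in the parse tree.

[T [A ( [T [A str] → [T [A int]]] )] → [T [A int] → [T [A str]]]]

5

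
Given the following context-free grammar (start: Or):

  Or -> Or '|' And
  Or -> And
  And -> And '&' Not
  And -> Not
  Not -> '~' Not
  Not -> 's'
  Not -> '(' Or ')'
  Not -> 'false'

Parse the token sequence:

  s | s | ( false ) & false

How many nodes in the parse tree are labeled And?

5

[Or [Or [Or [And [Not s]]] | [And [Not s]]] | [And [And [Not ( [Or [And [Not false]]] )]] & [Not false]]]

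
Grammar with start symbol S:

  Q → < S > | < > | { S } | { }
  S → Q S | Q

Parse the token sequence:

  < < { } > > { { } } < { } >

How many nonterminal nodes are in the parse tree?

[S [Q < [S [Q < [S [Q { }]] >]] >] [S [Q { [S [Q { }]] }] [S [Q < [S [Q { }]] >]]]]

14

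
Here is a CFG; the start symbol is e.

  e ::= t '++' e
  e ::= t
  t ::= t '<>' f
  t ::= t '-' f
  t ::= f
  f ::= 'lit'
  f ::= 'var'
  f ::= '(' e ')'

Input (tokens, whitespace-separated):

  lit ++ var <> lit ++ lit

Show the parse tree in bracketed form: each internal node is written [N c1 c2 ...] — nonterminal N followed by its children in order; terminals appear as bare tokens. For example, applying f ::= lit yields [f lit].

e
t ++ e
f ++ e
lit ++ e
lit ++ t ++ e
lit ++ t <> f ++ e
lit ++ f <> f ++ e
lit ++ var <> f ++ e
lit ++ var <> lit ++ e
lit ++ var <> lit ++ t
lit ++ var <> lit ++ f
lit ++ var <> lit ++ lit

[e [t [f lit]] ++ [e [t [t [f var]] <> [f lit]] ++ [e [t [f lit]]]]]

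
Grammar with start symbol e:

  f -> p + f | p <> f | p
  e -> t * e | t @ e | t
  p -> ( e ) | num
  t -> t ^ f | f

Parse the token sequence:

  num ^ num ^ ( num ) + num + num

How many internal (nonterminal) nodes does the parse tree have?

18

[e [t [t [t [f [p num]]] ^ [f [p num]]] ^ [f [p ( [e [t [f [p num]]]] )] + [f [p num] + [f [p num]]]]]]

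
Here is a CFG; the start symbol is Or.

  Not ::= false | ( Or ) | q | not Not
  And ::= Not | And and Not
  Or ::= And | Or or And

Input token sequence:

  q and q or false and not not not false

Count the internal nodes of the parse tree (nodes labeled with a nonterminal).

[Or [Or [And [And [Not q]] and [Not q]]] or [And [And [Not false]] and [Not not [Not not [Not not [Not false]]]]]]

13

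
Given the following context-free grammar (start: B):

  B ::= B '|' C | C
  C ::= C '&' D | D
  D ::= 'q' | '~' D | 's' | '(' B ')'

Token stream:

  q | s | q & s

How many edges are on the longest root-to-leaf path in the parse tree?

[B [B [B [C [D q]]] | [C [D s]]] | [C [C [D q]] & [D s]]]

5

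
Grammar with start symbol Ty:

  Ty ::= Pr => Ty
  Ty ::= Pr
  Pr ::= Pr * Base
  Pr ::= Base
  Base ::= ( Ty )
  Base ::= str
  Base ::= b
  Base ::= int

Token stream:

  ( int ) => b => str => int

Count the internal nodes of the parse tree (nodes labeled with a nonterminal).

[Ty [Pr [Base ( [Ty [Pr [Base int]]] )]] => [Ty [Pr [Base b]] => [Ty [Pr [Base str]] => [Ty [Pr [Base int]]]]]]

15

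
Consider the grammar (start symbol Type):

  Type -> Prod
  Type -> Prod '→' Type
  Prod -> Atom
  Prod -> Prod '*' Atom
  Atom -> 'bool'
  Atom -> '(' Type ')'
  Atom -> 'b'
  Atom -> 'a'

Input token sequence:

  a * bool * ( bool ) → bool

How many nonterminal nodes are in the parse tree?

[Type [Prod [Prod [Prod [Atom a]] * [Atom bool]] * [Atom ( [Type [Prod [Atom bool]]] )]] → [Type [Prod [Atom bool]]]]

13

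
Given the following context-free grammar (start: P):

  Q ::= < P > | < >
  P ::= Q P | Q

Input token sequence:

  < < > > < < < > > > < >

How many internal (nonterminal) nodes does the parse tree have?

[P [Q < [P [Q < >]] >] [P [Q < [P [Q < [P [Q < >]] >]] >] [P [Q < >]]]]

12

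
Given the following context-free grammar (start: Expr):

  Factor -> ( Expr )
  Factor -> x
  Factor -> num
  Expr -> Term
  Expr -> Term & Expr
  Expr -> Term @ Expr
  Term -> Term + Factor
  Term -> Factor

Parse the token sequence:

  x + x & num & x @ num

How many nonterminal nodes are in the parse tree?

[Expr [Term [Term [Factor x]] + [Factor x]] & [Expr [Term [Factor num]] & [Expr [Term [Factor x]] @ [Expr [Term [Factor num]]]]]]

14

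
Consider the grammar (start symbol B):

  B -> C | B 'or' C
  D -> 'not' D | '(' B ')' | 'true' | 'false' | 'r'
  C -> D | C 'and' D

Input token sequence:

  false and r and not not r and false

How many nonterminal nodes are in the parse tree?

[B [C [C [C [C [D false]] and [D r]] and [D not [D not [D r]]]] and [D false]]]

11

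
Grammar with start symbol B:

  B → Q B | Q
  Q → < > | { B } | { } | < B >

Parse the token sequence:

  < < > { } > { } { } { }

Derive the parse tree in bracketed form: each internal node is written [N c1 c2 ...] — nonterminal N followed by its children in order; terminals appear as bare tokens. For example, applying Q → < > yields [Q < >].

[B [Q < [B [Q < >] [B [Q { }]]] >] [B [Q { }] [B [Q { }] [B [Q { }]]]]]

B
Q B
< B > B
< Q B > B
< < > B > B
< < > Q > B
< < > { } > B
< < > { } > Q B
< < > { } > { } B
< < > { } > { } Q B
< < > { } > { } { } B
< < > { } > { } { } Q
< < > { } > { } { } { }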